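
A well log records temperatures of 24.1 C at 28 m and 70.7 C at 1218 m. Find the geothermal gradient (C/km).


dT = 70.7 - 24.1 = 46.6 C
dz = 1218 - 28 = 1190 m
gradient = dT/dz * 1000 = 46.6/1190 * 1000 = 39.1597 C/km

39.1597


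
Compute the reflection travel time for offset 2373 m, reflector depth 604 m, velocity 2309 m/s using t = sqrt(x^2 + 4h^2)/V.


x^2 + 4h^2 = 2373^2 + 4*604^2 = 5631129 + 1459264 = 7090393
sqrt(7090393) = 2662.7792
t = 2662.7792 / 2309 = 1.1532 s

1.1532


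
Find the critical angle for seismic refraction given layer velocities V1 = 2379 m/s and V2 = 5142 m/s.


V1/V2 = 2379/5142 = 0.46266
theta_c = arcsin(0.46266) = 27.5589 degrees

27.5589


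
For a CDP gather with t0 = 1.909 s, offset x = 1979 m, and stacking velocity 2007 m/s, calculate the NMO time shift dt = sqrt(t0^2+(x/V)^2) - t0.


x/Vnmo = 1979/2007 = 0.986049
(x/Vnmo)^2 = 0.972292
t0^2 = 3.644281
sqrt(3.644281 + 0.972292) = 2.148621
dt = 2.148621 - 1.909 = 0.239621

0.239621


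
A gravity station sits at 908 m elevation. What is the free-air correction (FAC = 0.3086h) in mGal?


FAC = 0.3086 * h
= 0.3086 * 908
= 280.2088 mGal

280.2088


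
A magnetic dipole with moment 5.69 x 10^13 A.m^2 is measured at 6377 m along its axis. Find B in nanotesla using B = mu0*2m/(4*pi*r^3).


m = 5.69 x 10^13 = 56900000000000 A.m^2
2m = 113800000000000 A.m^2
r^3 = 6377^3 = 259327904633
B = (4pi*10^-7) * 113800000000000 / (4*pi * 259327904633) * 1e9
= 143005297.591407 / 3258810560263.47 * 1e9
= 43882.6667 nT

43882.6667


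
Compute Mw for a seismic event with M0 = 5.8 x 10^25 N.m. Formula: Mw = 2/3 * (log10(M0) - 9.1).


log10(M0) = log10(5.8 x 10^25) = 25.7634
Mw = 2/3 * (25.7634 - 9.1)
= 2/3 * 16.6634
= 11.11

11.11


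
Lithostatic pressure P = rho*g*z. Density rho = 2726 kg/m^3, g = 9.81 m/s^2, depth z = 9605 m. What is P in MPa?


P = rho * g * z / 1e6
= 2726 * 9.81 * 9605 / 1e6
= 256857486.3 / 1e6
= 256.8575 MPa

256.8575


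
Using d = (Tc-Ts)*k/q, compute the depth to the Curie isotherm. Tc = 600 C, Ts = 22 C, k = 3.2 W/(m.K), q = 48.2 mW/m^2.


T_Curie - T_surf = 600 - 22 = 578 C
Convert q to W/m^2: 48.2 mW/m^2 = 0.0482 W/m^2
d = 578 * 3.2 / 0.0482 = 38373.44 m

38373.44


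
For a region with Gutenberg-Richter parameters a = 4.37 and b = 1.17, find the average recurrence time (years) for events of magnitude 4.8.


log10(N) = 4.37 - 1.17*4.8 = -1.246
N = 10^-1.246 = 0.056754
T = 1/N = 1/0.056754 = 17.6198 years

17.6198


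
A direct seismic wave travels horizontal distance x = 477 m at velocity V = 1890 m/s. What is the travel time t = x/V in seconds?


t = x / V
= 477 / 1890
= 0.2524 s

0.2524


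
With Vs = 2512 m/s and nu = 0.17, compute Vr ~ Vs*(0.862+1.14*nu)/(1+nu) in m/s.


Numerator factor = 0.862 + 1.14*0.17 = 1.0558
Denominator = 1 + 0.17 = 1.17
Vr = 2512 * 1.0558 / 1.17 = 2266.81 m/s

2266.81


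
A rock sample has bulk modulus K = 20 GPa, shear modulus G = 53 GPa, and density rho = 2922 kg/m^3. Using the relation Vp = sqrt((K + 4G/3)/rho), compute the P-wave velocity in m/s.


First compute the effective modulus:
K + 4G/3 = 20e9 + 4*53e9/3 = 90666666666.67 Pa
Then divide by density:
90666666666.67 / 2922 = 31028975.5875 Pa/(kg/m^3)
Take the square root:
Vp = sqrt(31028975.5875) = 5570.37 m/s

5570.37


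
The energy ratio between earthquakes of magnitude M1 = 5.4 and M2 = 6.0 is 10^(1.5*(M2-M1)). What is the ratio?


M2 - M1 = 6.0 - 5.4 = 0.6
1.5 * 0.6 = 0.9
ratio = 10^0.9 = 7.94

7.94


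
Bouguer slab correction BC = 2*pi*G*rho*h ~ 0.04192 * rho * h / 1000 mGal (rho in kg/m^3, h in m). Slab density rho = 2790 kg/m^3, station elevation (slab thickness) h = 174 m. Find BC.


BC = 0.04192 * rho * h / 1000
= 0.04192 * 2790 * 174 / 1000
= 20.3505 mGal

20.3505


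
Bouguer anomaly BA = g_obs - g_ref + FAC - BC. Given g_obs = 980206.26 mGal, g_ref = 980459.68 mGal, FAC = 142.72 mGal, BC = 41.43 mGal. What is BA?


BA = g_obs - g_ref + FAC - BC
= 980206.26 - 980459.68 + 142.72 - 41.43
= -152.13 mGal

-152.13


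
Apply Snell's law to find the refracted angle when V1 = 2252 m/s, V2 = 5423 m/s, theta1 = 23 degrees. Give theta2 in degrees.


sin(theta1) = sin(23 deg) = 0.390731
sin(theta2) = V2/V1 * sin(theta1) = 5423/2252 * 0.390731 = 0.940912
theta2 = arcsin(0.940912) = 70.2054 degrees

70.2054


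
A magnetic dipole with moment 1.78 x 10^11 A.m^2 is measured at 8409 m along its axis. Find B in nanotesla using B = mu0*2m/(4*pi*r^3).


m = 1.78 x 10^11 = 178000000000 A.m^2
2m = 356000000000 A.m^2
r^3 = 8409^3 = 594611161929
B = (4pi*10^-7) * 356000000000 / (4*pi * 594611161929) * 1e9
= 447362.793871 / 7472104232234.55 * 1e9
= 59.8711 nT

59.8711


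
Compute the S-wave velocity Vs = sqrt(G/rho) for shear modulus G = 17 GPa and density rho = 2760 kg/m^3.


Convert G to Pa: G = 17e9 Pa
Compute G/rho = 17e9 / 2760 = 6159420.2899
Vs = sqrt(6159420.2899) = 2481.82 m/s

2481.82


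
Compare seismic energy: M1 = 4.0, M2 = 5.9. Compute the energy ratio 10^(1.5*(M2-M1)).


M2 - M1 = 5.9 - 4.0 = 1.9
1.5 * 1.9 = 2.85
ratio = 10^2.85 = 707.95

707.95


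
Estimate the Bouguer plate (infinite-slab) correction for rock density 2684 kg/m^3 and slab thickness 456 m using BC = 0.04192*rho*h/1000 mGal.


BC = 0.04192 * rho * h / 1000
= 0.04192 * 2684 * 456 / 1000
= 51.3061 mGal

51.3061


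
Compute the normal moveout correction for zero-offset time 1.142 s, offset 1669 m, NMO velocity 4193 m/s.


x/Vnmo = 1669/4193 = 0.398044
(x/Vnmo)^2 = 0.158439
t0^2 = 1.304164
sqrt(1.304164 + 0.158439) = 1.209381
dt = 1.209381 - 1.142 = 0.067381

0.067381


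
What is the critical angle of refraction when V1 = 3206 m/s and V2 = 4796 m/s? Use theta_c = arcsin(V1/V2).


V1/V2 = 3206/4796 = 0.668474
theta_c = arcsin(0.668474) = 41.9494 degrees

41.9494


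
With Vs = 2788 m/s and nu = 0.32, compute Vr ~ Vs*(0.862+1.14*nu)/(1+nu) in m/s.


Numerator factor = 0.862 + 1.14*0.32 = 1.2268
Denominator = 1 + 0.32 = 1.32
Vr = 2788 * 1.2268 / 1.32 = 2591.15 m/s

2591.15


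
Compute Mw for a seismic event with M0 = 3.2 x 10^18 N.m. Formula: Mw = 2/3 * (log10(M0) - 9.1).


log10(M0) = log10(3.2 x 10^18) = 18.5051
Mw = 2/3 * (18.5051 - 9.1)
= 2/3 * 9.4051
= 6.27

6.27


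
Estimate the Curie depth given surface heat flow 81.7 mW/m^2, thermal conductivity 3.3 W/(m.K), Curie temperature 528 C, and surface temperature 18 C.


T_Curie - T_surf = 528 - 18 = 510 C
Convert q to W/m^2: 81.7 mW/m^2 = 0.0817 W/m^2
d = 510 * 3.3 / 0.0817 = 20599.76 m

20599.76


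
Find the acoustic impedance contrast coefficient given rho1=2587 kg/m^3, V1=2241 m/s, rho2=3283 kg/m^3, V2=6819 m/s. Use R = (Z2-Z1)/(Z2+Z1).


Z1 = 2587 * 2241 = 5797467
Z2 = 3283 * 6819 = 22386777
R = (22386777 - 5797467) / (22386777 + 5797467) = 16589310 / 28184244 = 0.5886

0.5886


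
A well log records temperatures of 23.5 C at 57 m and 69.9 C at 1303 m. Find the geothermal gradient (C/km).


dT = 69.9 - 23.5 = 46.4 C
dz = 1303 - 57 = 1246 m
gradient = dT/dz * 1000 = 46.4/1246 * 1000 = 37.2392 C/km

37.2392


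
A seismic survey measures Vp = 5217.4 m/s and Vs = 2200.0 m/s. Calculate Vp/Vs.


Vp/Vs = 5217.4 / 2200.0
= 2.3715

2.3715


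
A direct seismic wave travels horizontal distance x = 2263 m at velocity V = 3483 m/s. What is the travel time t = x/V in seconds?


t = x / V
= 2263 / 3483
= 0.6497 s

0.6497


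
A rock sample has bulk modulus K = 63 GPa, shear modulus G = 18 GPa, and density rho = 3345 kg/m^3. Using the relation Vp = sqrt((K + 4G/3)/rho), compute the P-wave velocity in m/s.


First compute the effective modulus:
K + 4G/3 = 63e9 + 4*18e9/3 = 87000000000.0 Pa
Then divide by density:
87000000000.0 / 3345 = 26008968.6099 Pa/(kg/m^3)
Take the square root:
Vp = sqrt(26008968.6099) = 5099.9 m/s

5099.9


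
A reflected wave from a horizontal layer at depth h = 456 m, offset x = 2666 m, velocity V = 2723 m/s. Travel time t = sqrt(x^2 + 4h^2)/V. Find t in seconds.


x^2 + 4h^2 = 2666^2 + 4*456^2 = 7107556 + 831744 = 7939300
sqrt(7939300) = 2817.6763
t = 2817.6763 / 2723 = 1.0348 s

1.0348


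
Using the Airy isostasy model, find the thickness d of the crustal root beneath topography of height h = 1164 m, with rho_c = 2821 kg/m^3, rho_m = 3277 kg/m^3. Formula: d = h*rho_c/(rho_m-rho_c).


rho_m - rho_c = 3277 - 2821 = 456
d = 1164 * 2821 / 456
= 3283644 / 456
= 7200.97 m

7200.97


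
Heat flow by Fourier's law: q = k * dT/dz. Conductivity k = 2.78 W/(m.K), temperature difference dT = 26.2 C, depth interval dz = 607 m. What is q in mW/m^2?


q = k * dT / dz * 1000
= 2.78 * 26.2 / 607 * 1000
= 0.119993 * 1000
= 119.9934 mW/m^2

119.9934


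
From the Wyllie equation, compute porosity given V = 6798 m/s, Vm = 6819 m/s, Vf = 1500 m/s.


1/V - 1/Vm = 1/6798 - 1/6819 = 4.5e-07
1/Vf - 1/Vm = 1/1500 - 1/6819 = 0.00052002
phi = 4.5e-07 / 0.00052002 = 0.0009

9.000000e-04


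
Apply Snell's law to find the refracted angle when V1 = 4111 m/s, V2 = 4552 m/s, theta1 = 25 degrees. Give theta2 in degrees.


sin(theta1) = sin(25 deg) = 0.422618
sin(theta2) = V2/V1 * sin(theta1) = 4552/4111 * 0.422618 = 0.467954
theta2 = arcsin(0.467954) = 27.9016 degrees

27.9016


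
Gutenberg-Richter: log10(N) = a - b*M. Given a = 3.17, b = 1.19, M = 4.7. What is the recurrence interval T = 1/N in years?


log10(N) = 3.17 - 1.19*4.7 = -2.423
N = 10^-2.423 = 0.003776
T = 1/N = 1/0.003776 = 264.85 years

264.85


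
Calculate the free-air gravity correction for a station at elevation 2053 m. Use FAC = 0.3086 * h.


FAC = 0.3086 * h
= 0.3086 * 2053
= 633.5558 mGal

633.5558


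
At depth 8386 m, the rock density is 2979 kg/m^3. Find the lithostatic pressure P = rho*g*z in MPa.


P = rho * g * z / 1e6
= 2979 * 9.81 * 8386 / 1e6
= 245072380.14 / 1e6
= 245.0724 MPa

245.0724


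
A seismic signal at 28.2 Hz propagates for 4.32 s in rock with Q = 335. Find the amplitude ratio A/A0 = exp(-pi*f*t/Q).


pi*f*t/Q = pi*28.2*4.32/335 = 1.142452
A/A0 = exp(-1.142452) = 0.319036

0.319036


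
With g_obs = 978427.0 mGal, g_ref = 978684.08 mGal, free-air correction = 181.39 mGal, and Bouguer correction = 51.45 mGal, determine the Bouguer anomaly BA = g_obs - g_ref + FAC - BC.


BA = g_obs - g_ref + FAC - BC
= 978427.0 - 978684.08 + 181.39 - 51.45
= -127.14 mGal

-127.14


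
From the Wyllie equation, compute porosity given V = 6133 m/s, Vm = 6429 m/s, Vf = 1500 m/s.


1/V - 1/Vm = 1/6133 - 1/6429 = 7.51e-06
1/Vf - 1/Vm = 1/1500 - 1/6429 = 0.00051112
phi = 7.51e-06 / 0.00051112 = 0.0147

0.0147


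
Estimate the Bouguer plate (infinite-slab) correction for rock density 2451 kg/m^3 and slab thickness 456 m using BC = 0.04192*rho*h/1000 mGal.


BC = 0.04192 * rho * h / 1000
= 0.04192 * 2451 * 456 / 1000
= 46.8521 mGal

46.8521


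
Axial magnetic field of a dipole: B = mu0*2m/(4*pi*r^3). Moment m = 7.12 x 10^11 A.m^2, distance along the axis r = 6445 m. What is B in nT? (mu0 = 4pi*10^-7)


m = 7.12 x 10^11 = 712000000000 A.m^2
2m = 1424000000000 A.m^2
r^3 = 6445^3 = 267712571125
B = (4pi*10^-7) * 1424000000000 / (4*pi * 267712571125) * 1e9
= 1789451.175485 / 3364175386879.74 * 1e9
= 531.9138 nT

531.9138


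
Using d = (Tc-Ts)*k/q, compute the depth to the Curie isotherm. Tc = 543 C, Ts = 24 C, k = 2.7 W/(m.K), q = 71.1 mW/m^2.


T_Curie - T_surf = 543 - 24 = 519 C
Convert q to W/m^2: 71.1 mW/m^2 = 0.0711 W/m^2
d = 519 * 2.7 / 0.0711 = 19708.86 m

19708.86


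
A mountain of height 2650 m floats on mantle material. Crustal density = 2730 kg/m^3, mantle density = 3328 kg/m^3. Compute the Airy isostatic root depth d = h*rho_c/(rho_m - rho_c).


rho_m - rho_c = 3328 - 2730 = 598
d = 2650 * 2730 / 598
= 7234500 / 598
= 12097.83 m

12097.83


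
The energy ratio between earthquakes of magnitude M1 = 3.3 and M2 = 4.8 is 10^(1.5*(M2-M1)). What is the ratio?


M2 - M1 = 4.8 - 3.3 = 1.5
1.5 * 1.5 = 2.25
ratio = 10^2.25 = 177.83

177.83


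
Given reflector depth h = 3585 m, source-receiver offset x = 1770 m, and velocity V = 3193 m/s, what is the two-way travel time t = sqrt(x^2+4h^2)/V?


x^2 + 4h^2 = 1770^2 + 4*3585^2 = 3132900 + 51408900 = 54541800
sqrt(54541800) = 7385.242
t = 7385.242 / 3193 = 2.3129 s

2.3129


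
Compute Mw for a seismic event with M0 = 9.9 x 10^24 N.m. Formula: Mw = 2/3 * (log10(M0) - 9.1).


log10(M0) = log10(9.9 x 10^24) = 24.9956
Mw = 2/3 * (24.9956 - 9.1)
= 2/3 * 15.8956
= 10.6

10.6


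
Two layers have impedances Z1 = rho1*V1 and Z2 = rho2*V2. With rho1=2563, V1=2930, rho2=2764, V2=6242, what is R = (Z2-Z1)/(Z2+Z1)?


Z1 = 2563 * 2930 = 7509590
Z2 = 2764 * 6242 = 17252888
R = (17252888 - 7509590) / (17252888 + 7509590) = 9743298 / 24762478 = 0.3935

0.3935


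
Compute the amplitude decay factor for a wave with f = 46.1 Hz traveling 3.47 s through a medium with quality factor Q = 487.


pi*f*t/Q = pi*46.1*3.47/487 = 1.031933
A/A0 = exp(-1.031933) = 0.356318

0.356318


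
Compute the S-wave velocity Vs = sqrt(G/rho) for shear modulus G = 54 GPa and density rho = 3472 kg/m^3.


Convert G to Pa: G = 54e9 Pa
Compute G/rho = 54e9 / 3472 = 15552995.3917
Vs = sqrt(15552995.3917) = 3943.73 m/s

3943.73


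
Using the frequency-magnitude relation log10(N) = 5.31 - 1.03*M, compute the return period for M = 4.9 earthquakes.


log10(N) = 5.31 - 1.03*4.9 = 0.263
N = 10^0.263 = 1.832314
T = 1/N = 1/1.832314 = 0.5458 years

0.5458


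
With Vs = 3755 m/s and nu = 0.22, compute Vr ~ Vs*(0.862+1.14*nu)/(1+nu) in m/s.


Numerator factor = 0.862 + 1.14*0.22 = 1.1128
Denominator = 1 + 0.22 = 1.22
Vr = 3755 * 1.1128 / 1.22 = 3425.05 m/s

3425.05


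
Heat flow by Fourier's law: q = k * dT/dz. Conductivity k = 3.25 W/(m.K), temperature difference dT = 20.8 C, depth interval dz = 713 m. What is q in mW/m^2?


q = k * dT / dz * 1000
= 3.25 * 20.8 / 713 * 1000
= 0.094811 * 1000
= 94.8107 mW/m^2

94.8107


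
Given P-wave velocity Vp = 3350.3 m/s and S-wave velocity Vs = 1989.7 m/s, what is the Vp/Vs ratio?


Vp/Vs = 3350.3 / 1989.7
= 1.6838

1.6838


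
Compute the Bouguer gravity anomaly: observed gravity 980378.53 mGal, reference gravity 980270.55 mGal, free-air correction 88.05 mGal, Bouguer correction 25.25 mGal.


BA = g_obs - g_ref + FAC - BC
= 980378.53 - 980270.55 + 88.05 - 25.25
= 170.78 mGal

170.78


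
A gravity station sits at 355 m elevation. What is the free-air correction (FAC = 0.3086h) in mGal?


FAC = 0.3086 * h
= 0.3086 * 355
= 109.553 mGal

109.553


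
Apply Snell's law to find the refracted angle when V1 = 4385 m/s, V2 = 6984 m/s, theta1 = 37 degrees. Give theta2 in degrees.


sin(theta1) = sin(37 deg) = 0.601815
sin(theta2) = V2/V1 * sin(theta1) = 6984/4385 * 0.601815 = 0.958512
theta2 = arcsin(0.958512) = 73.4381 degrees

73.4381


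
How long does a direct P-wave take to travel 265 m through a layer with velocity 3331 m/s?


t = x / V
= 265 / 3331
= 0.0796 s

0.0796


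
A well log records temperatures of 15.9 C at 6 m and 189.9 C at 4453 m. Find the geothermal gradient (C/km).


dT = 189.9 - 15.9 = 174.0 C
dz = 4453 - 6 = 4447 m
gradient = dT/dz * 1000 = 174.0/4447 * 1000 = 39.1275 C/km

39.1275


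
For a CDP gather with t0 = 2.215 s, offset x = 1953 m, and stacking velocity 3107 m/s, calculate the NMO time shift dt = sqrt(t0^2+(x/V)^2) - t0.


x/Vnmo = 1953/3107 = 0.628581
(x/Vnmo)^2 = 0.395114
t0^2 = 4.906225
sqrt(4.906225 + 0.395114) = 2.302464
dt = 2.302464 - 2.215 = 0.087464

0.087464


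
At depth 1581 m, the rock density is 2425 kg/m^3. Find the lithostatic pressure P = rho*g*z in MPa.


P = rho * g * z / 1e6
= 2425 * 9.81 * 1581 / 1e6
= 37610804.25 / 1e6
= 37.6108 MPa

37.6108


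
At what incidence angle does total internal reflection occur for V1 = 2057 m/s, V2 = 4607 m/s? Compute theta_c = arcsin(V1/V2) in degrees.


V1/V2 = 2057/4607 = 0.446494
theta_c = arcsin(0.446494) = 26.519 degrees

26.519


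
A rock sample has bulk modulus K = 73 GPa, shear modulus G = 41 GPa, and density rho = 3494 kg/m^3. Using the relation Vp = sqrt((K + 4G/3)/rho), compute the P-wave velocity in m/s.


First compute the effective modulus:
K + 4G/3 = 73e9 + 4*41e9/3 = 127666666666.67 Pa
Then divide by density:
127666666666.67 / 3494 = 36538828.4678 Pa/(kg/m^3)
Take the square root:
Vp = sqrt(36538828.4678) = 6044.74 m/s

6044.74


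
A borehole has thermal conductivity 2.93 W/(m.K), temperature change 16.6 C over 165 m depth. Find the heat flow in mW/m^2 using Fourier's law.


q = k * dT / dz * 1000
= 2.93 * 16.6 / 165 * 1000
= 0.294776 * 1000
= 294.7758 mW/m^2

294.7758


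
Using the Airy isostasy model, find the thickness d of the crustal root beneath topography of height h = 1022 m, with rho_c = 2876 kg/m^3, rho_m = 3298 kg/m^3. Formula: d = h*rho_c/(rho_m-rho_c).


rho_m - rho_c = 3298 - 2876 = 422
d = 1022 * 2876 / 422
= 2939272 / 422
= 6965.1 m

6965.1


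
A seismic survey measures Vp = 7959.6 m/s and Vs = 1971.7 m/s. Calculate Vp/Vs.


Vp/Vs = 7959.6 / 1971.7
= 4.0369

4.0369


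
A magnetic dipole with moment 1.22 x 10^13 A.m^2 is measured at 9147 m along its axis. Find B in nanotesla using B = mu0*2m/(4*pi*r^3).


m = 1.22 x 10^13 = 12200000000000 A.m^2
2m = 24400000000000 A.m^2
r^3 = 9147^3 = 765307619523
B = (4pi*10^-7) * 24400000000000 / (4*pi * 765307619523) * 1e9
= 30661944.299036 / 9617139180919.0 * 1e9
= 3188.2604 nT

3188.2604


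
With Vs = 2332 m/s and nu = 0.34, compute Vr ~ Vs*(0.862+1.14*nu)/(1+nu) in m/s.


Numerator factor = 0.862 + 1.14*0.34 = 1.2496
Denominator = 1 + 0.34 = 1.34
Vr = 2332 * 1.2496 / 1.34 = 2174.68 m/s

2174.68


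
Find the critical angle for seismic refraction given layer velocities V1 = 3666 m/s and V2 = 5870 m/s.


V1/V2 = 3666/5870 = 0.624532
theta_c = arcsin(0.624532) = 38.6478 degrees

38.6478


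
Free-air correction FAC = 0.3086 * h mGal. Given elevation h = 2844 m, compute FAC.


FAC = 0.3086 * h
= 0.3086 * 2844
= 877.6584 mGal

877.6584


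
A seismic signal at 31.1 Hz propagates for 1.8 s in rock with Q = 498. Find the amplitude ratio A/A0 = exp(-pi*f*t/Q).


pi*f*t/Q = pi*31.1*1.8/498 = 0.353145
A/A0 = exp(-0.353145) = 0.702475

0.702475


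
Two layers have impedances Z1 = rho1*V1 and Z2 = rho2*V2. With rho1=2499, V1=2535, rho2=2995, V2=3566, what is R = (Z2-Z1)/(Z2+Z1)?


Z1 = 2499 * 2535 = 6334965
Z2 = 2995 * 3566 = 10680170
R = (10680170 - 6334965) / (10680170 + 6334965) = 4345205 / 17015135 = 0.2554

0.2554


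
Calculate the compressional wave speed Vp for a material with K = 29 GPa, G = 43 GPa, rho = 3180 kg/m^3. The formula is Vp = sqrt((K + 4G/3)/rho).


First compute the effective modulus:
K + 4G/3 = 29e9 + 4*43e9/3 = 86333333333.33 Pa
Then divide by density:
86333333333.33 / 3180 = 27148846.9602 Pa/(kg/m^3)
Take the square root:
Vp = sqrt(27148846.9602) = 5210.46 m/s

5210.46


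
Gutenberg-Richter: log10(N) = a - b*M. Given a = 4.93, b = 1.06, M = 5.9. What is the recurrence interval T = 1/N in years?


log10(N) = 4.93 - 1.06*5.9 = -1.324
N = 10^-1.324 = 0.047424
T = 1/N = 1/0.047424 = 21.0863 years

21.0863


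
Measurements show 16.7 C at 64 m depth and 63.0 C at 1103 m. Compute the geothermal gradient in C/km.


dT = 63.0 - 16.7 = 46.3 C
dz = 1103 - 64 = 1039 m
gradient = dT/dz * 1000 = 46.3/1039 * 1000 = 44.5621 C/km

44.5621


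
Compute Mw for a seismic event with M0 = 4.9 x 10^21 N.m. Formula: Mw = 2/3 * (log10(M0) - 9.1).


log10(M0) = log10(4.9 x 10^21) = 21.6902
Mw = 2/3 * (21.6902 - 9.1)
= 2/3 * 12.5902
= 8.39

8.39


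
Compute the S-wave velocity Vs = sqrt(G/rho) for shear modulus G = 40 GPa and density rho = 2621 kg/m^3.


Convert G to Pa: G = 40e9 Pa
Compute G/rho = 40e9 / 2621 = 15261350.6295
Vs = sqrt(15261350.6295) = 3906.58 m/s

3906.58


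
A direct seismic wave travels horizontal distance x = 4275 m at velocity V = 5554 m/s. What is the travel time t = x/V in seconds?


t = x / V
= 4275 / 5554
= 0.7697 s

0.7697


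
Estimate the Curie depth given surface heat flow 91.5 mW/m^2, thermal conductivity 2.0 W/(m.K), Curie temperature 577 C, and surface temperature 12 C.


T_Curie - T_surf = 577 - 12 = 565 C
Convert q to W/m^2: 91.5 mW/m^2 = 0.0915 W/m^2
d = 565 * 2.0 / 0.0915 = 12349.73 m

12349.73


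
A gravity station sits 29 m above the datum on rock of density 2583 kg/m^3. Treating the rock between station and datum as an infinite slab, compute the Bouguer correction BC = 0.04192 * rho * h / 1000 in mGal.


BC = 0.04192 * rho * h / 1000
= 0.04192 * 2583 * 29 / 1000
= 3.1401 mGal

3.1401


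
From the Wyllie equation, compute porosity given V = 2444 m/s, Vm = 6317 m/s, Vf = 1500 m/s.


1/V - 1/Vm = 1/2444 - 1/6317 = 0.00025086
1/Vf - 1/Vm = 1/1500 - 1/6317 = 0.00050836
phi = 0.00025086 / 0.00050836 = 0.4935

0.4935


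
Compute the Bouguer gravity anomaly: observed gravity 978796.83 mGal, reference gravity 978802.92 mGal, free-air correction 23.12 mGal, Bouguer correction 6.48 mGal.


BA = g_obs - g_ref + FAC - BC
= 978796.83 - 978802.92 + 23.12 - 6.48
= 10.55 mGal

10.55


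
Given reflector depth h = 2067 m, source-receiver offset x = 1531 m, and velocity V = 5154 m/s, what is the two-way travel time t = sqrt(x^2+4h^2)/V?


x^2 + 4h^2 = 1531^2 + 4*2067^2 = 2343961 + 17089956 = 19433917
sqrt(19433917) = 4408.3917
t = 4408.3917 / 5154 = 0.8553 s

0.8553


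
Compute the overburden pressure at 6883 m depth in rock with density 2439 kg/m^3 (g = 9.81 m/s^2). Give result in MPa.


P = rho * g * z / 1e6
= 2439 * 9.81 * 6883 / 1e6
= 164686718.97 / 1e6
= 164.6867 MPa

164.6867


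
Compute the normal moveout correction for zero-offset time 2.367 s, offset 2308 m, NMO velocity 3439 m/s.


x/Vnmo = 2308/3439 = 0.671125
(x/Vnmo)^2 = 0.450409
t0^2 = 5.602689
sqrt(5.602689 + 0.450409) = 2.460304
dt = 2.460304 - 2.367 = 0.093304

0.093304


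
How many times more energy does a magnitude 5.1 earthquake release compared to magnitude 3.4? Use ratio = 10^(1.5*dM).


M2 - M1 = 5.1 - 3.4 = 1.7
1.5 * 1.7 = 2.55
ratio = 10^2.55 = 354.81

354.81


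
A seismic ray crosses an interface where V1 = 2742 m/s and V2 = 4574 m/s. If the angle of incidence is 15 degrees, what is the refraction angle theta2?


sin(theta1) = sin(15 deg) = 0.258819
sin(theta2) = V2/V1 * sin(theta1) = 4574/2742 * 0.258819 = 0.431743
theta2 = arcsin(0.431743) = 25.5782 degrees

25.5782


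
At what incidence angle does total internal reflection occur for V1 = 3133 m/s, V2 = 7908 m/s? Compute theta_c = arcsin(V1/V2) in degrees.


V1/V2 = 3133/7908 = 0.396181
theta_c = arcsin(0.396181) = 23.3397 degrees

23.3397


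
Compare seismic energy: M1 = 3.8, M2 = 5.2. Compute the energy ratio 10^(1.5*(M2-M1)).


M2 - M1 = 5.2 - 3.8 = 1.4
1.5 * 1.4 = 2.1
ratio = 10^2.1 = 125.89

125.89


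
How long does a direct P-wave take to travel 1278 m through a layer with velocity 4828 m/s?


t = x / V
= 1278 / 4828
= 0.2647 s

0.2647


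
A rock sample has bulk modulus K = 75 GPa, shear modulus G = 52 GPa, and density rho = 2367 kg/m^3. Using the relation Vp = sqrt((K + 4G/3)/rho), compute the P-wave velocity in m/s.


First compute the effective modulus:
K + 4G/3 = 75e9 + 4*52e9/3 = 144333333333.33 Pa
Then divide by density:
144333333333.33 / 2367 = 60977327.137 Pa/(kg/m^3)
Take the square root:
Vp = sqrt(60977327.137) = 7808.8 m/s

7808.8


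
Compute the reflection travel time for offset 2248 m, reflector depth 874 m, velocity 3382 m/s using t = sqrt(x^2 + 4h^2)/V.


x^2 + 4h^2 = 2248^2 + 4*874^2 = 5053504 + 3055504 = 8109008
sqrt(8109008) = 2847.632
t = 2847.632 / 3382 = 0.842 s

0.842


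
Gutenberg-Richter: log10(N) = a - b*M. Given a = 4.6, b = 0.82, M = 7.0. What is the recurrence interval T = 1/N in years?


log10(N) = 4.6 - 0.82*7.0 = -1.14
N = 10^-1.14 = 0.072444
T = 1/N = 1/0.072444 = 13.8038 years

13.8038


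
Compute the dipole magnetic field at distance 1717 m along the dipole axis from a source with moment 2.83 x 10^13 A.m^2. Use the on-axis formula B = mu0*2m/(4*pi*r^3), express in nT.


m = 2.83 x 10^13 = 28300000000000 A.m^2
2m = 56600000000000 A.m^2
r^3 = 1717^3 = 5061868813
B = (4pi*10^-7) * 56600000000000 / (4*pi * 5061868813) * 1e9
= 71125657.677273 / 63609319505.42 * 1e9
= 1118164.1028 nT

1118164.1028


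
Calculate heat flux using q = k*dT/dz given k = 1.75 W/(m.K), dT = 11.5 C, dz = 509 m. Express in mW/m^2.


q = k * dT / dz * 1000
= 1.75 * 11.5 / 509 * 1000
= 0.039538 * 1000
= 39.5383 mW/m^2

39.5383


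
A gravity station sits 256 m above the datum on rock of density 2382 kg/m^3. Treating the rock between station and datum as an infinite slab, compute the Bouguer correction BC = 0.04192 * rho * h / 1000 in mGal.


BC = 0.04192 * rho * h / 1000
= 0.04192 * 2382 * 256 / 1000
= 25.5625 mGal

25.5625


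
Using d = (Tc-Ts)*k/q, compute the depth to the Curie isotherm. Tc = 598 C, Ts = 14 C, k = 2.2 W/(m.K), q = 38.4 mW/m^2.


T_Curie - T_surf = 598 - 14 = 584 C
Convert q to W/m^2: 38.4 mW/m^2 = 0.0384 W/m^2
d = 584 * 2.2 / 0.0384 = 33458.33 m

33458.33


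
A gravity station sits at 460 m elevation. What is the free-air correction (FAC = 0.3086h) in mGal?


FAC = 0.3086 * h
= 0.3086 * 460
= 141.956 mGal

141.956


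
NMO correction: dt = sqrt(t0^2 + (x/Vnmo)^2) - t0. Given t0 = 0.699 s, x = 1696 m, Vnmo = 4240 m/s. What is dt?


x/Vnmo = 1696/4240 = 0.4
(x/Vnmo)^2 = 0.16
t0^2 = 0.488601
sqrt(0.488601 + 0.16) = 0.805358
dt = 0.805358 - 0.699 = 0.106358

0.106358


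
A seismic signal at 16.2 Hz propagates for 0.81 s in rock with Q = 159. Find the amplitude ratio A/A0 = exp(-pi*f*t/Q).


pi*f*t/Q = pi*16.2*0.81/159 = 0.25927
A/A0 = exp(-0.25927) = 0.771614

0.771614


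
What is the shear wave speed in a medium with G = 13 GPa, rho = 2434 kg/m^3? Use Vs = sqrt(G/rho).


Convert G to Pa: G = 13e9 Pa
Compute G/rho = 13e9 / 2434 = 5341002.4651
Vs = sqrt(5341002.4651) = 2311.06 m/s

2311.06


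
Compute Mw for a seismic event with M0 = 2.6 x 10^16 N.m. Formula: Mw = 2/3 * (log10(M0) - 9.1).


log10(M0) = log10(2.6 x 10^16) = 16.415
Mw = 2/3 * (16.415 - 9.1)
= 2/3 * 7.315
= 4.88

4.88


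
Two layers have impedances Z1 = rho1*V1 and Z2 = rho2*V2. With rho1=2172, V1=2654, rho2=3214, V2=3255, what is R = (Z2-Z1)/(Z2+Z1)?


Z1 = 2172 * 2654 = 5764488
Z2 = 3214 * 3255 = 10461570
R = (10461570 - 5764488) / (10461570 + 5764488) = 4697082 / 16226058 = 0.2895

0.2895


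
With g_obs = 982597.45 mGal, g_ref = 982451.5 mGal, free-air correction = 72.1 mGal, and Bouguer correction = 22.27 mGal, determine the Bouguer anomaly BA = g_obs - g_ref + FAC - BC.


BA = g_obs - g_ref + FAC - BC
= 982597.45 - 982451.5 + 72.1 - 22.27
= 195.78 mGal

195.78


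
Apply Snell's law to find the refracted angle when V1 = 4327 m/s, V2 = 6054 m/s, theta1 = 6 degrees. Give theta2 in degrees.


sin(theta1) = sin(6 deg) = 0.104528
sin(theta2) = V2/V1 * sin(theta1) = 6054/4327 * 0.104528 = 0.146248
theta2 = arcsin(0.146248) = 8.4096 degrees

8.4096


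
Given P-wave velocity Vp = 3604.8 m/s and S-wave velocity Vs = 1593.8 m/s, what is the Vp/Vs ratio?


Vp/Vs = 3604.8 / 1593.8
= 2.2618

2.2618


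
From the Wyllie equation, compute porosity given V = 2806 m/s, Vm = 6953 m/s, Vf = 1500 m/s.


1/V - 1/Vm = 1/2806 - 1/6953 = 0.00021256
1/Vf - 1/Vm = 1/1500 - 1/6953 = 0.00052284
phi = 0.00021256 / 0.00052284 = 0.4065

0.4065


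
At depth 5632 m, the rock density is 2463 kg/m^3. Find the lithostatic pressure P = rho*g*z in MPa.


P = rho * g * z / 1e6
= 2463 * 9.81 * 5632 / 1e6
= 136080552.96 / 1e6
= 136.0806 MPa

136.0806


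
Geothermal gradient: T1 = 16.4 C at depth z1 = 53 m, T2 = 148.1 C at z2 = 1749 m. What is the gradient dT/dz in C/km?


dT = 148.1 - 16.4 = 131.7 C
dz = 1749 - 53 = 1696 m
gradient = dT/dz * 1000 = 131.7/1696 * 1000 = 77.6533 C/km

77.6533


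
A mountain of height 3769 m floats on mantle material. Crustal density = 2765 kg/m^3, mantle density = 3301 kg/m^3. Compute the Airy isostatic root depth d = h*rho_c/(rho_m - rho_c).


rho_m - rho_c = 3301 - 2765 = 536
d = 3769 * 2765 / 536
= 10421285 / 536
= 19442.7 m

19442.7


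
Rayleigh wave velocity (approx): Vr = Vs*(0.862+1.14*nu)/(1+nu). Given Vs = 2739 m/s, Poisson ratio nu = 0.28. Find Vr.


Numerator factor = 0.862 + 1.14*0.28 = 1.1812
Denominator = 1 + 0.28 = 1.28
Vr = 2739 * 1.1812 / 1.28 = 2527.58 m/s

2527.58


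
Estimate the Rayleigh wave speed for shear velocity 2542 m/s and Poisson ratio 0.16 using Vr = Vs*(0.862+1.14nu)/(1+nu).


Numerator factor = 0.862 + 1.14*0.16 = 1.0444
Denominator = 1 + 0.16 = 1.16
Vr = 2542 * 1.0444 / 1.16 = 2288.68 m/s

2288.68


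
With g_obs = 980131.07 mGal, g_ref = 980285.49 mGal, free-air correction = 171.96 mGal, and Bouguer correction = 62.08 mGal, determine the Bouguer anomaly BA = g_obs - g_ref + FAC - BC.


BA = g_obs - g_ref + FAC - BC
= 980131.07 - 980285.49 + 171.96 - 62.08
= -44.54 mGal

-44.54


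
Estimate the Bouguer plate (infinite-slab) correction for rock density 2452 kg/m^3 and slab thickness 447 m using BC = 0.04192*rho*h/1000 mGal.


BC = 0.04192 * rho * h / 1000
= 0.04192 * 2452 * 447 / 1000
= 45.9462 mGal

45.9462


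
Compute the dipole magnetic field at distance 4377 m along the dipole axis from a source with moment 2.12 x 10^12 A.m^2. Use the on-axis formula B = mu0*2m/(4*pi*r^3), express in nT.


m = 2.12 x 10^12 = 2120000000000 A.m^2
2m = 4240000000000 A.m^2
r^3 = 4377^3 = 83855130633
B = (4pi*10^-7) * 4240000000000 / (4*pi * 83855130633) * 1e9
= 5328141.140488 / 1053754649449.78 * 1e9
= 5056.3394 nT

5056.3394


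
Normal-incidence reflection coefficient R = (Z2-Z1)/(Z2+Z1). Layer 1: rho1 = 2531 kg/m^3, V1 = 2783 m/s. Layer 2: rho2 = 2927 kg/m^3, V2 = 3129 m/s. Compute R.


Z1 = 2531 * 2783 = 7043773
Z2 = 2927 * 3129 = 9158583
R = (9158583 - 7043773) / (9158583 + 7043773) = 2114810 / 16202356 = 0.1305

0.1305


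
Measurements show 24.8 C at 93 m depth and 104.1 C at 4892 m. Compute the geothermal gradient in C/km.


dT = 104.1 - 24.8 = 79.3 C
dz = 4892 - 93 = 4799 m
gradient = dT/dz * 1000 = 79.3/4799 * 1000 = 16.5243 C/km

16.5243


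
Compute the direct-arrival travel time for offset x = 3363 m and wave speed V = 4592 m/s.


t = x / V
= 3363 / 4592
= 0.7324 s

0.7324


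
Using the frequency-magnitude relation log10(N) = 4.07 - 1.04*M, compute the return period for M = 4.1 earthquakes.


log10(N) = 4.07 - 1.04*4.1 = -0.194
N = 10^-0.194 = 0.639735
T = 1/N = 1/0.639735 = 1.5631 years

1.5631


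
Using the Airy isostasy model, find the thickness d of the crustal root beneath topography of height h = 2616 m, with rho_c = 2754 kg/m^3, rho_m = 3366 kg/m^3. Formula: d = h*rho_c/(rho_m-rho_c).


rho_m - rho_c = 3366 - 2754 = 612
d = 2616 * 2754 / 612
= 7204464 / 612
= 11772.0 m

11772.0


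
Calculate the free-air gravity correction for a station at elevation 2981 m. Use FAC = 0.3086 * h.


FAC = 0.3086 * h
= 0.3086 * 2981
= 919.9366 mGal

919.9366


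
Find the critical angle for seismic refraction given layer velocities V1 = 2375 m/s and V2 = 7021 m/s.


V1/V2 = 2375/7021 = 0.338271
theta_c = arcsin(0.338271) = 19.7716 degrees

19.7716


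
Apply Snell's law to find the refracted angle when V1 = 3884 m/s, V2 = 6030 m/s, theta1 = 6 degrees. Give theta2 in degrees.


sin(theta1) = sin(6 deg) = 0.104528
sin(theta2) = V2/V1 * sin(theta1) = 6030/3884 * 0.104528 = 0.162283
theta2 = arcsin(0.162283) = 9.3394 degrees

9.3394


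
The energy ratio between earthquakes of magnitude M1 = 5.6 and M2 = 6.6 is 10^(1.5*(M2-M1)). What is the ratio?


M2 - M1 = 6.6 - 5.6 = 1.0
1.5 * 1.0 = 1.5
ratio = 10^1.5 = 31.62

31.62


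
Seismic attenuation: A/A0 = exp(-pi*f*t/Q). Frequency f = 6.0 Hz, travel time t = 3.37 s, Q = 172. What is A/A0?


pi*f*t/Q = pi*6.0*3.37/172 = 0.36932
A/A0 = exp(-0.36932) = 0.691204

0.691204


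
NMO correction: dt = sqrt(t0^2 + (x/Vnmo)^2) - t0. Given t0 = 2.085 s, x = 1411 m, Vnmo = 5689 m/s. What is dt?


x/Vnmo = 1411/5689 = 0.248022
(x/Vnmo)^2 = 0.061515
t0^2 = 4.347225
sqrt(4.347225 + 0.061515) = 2.0997
dt = 2.0997 - 2.085 = 0.0147

0.0147


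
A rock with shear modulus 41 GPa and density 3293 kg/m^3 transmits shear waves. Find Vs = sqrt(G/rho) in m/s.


Convert G to Pa: G = 41e9 Pa
Compute G/rho = 41e9 / 3293 = 12450652.9001
Vs = sqrt(12450652.9001) = 3528.55 m/s

3528.55


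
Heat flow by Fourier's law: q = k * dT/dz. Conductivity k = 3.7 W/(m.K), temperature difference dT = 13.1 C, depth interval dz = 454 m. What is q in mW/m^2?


q = k * dT / dz * 1000
= 3.7 * 13.1 / 454 * 1000
= 0.106762 * 1000
= 106.7621 mW/m^2

106.7621


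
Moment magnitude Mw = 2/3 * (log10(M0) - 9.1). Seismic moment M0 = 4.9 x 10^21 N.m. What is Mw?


log10(M0) = log10(4.9 x 10^21) = 21.6902
Mw = 2/3 * (21.6902 - 9.1)
= 2/3 * 12.5902
= 8.39

8.39


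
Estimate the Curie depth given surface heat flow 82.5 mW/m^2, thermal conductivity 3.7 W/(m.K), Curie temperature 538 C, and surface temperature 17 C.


T_Curie - T_surf = 538 - 17 = 521 C
Convert q to W/m^2: 82.5 mW/m^2 = 0.0825 W/m^2
d = 521 * 3.7 / 0.0825 = 23366.06 m

23366.06


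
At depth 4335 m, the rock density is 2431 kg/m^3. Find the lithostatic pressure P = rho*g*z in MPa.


P = rho * g * z / 1e6
= 2431 * 9.81 * 4335 / 1e6
= 103381556.85 / 1e6
= 103.3816 MPa

103.3816


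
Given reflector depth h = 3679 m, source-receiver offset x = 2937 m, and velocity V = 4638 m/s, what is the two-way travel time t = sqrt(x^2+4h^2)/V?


x^2 + 4h^2 = 2937^2 + 4*3679^2 = 8625969 + 54140164 = 62766133
sqrt(62766133) = 7922.508
t = 7922.508 / 4638 = 1.7082 s

1.7082


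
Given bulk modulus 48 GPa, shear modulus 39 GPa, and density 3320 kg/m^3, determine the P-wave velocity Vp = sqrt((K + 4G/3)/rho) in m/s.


First compute the effective modulus:
K + 4G/3 = 48e9 + 4*39e9/3 = 100000000000.0 Pa
Then divide by density:
100000000000.0 / 3320 = 30120481.9277 Pa/(kg/m^3)
Take the square root:
Vp = sqrt(30120481.9277) = 5488.21 m/s

5488.21


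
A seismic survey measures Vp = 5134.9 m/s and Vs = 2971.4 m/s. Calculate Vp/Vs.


Vp/Vs = 5134.9 / 2971.4
= 1.7281

1.7281


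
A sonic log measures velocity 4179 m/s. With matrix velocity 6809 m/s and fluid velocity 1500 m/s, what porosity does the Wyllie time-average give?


1/V - 1/Vm = 1/4179 - 1/6809 = 9.243e-05
1/Vf - 1/Vm = 1/1500 - 1/6809 = 0.0005198
phi = 9.243e-05 / 0.0005198 = 0.1778

0.1778


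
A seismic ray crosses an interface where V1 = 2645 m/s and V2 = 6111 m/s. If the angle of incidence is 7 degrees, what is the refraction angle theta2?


sin(theta1) = sin(7 deg) = 0.121869
sin(theta2) = V2/V1 * sin(theta1) = 6111/2645 * 0.121869 = 0.281567
theta2 = arcsin(0.281567) = 16.3537 degrees

16.3537


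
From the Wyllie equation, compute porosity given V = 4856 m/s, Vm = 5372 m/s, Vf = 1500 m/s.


1/V - 1/Vm = 1/4856 - 1/5372 = 1.978e-05
1/Vf - 1/Vm = 1/1500 - 1/5372 = 0.00048052
phi = 1.978e-05 / 0.00048052 = 0.0412

0.0412


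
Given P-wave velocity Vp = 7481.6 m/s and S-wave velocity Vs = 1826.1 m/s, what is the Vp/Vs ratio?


Vp/Vs = 7481.6 / 1826.1
= 4.097

4.097


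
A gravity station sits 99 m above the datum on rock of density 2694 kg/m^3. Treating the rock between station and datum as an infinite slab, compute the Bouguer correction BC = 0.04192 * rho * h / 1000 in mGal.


BC = 0.04192 * rho * h / 1000
= 0.04192 * 2694 * 99 / 1000
= 11.1803 mGal

11.1803


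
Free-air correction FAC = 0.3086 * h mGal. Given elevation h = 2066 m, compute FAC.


FAC = 0.3086 * h
= 0.3086 * 2066
= 637.5676 mGal

637.5676


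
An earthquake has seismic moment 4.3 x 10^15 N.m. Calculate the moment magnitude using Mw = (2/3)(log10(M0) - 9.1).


log10(M0) = log10(4.3 x 10^15) = 15.6335
Mw = 2/3 * (15.6335 - 9.1)
= 2/3 * 6.5335
= 4.36

4.36


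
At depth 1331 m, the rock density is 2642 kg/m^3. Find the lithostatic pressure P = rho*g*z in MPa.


P = rho * g * z / 1e6
= 2642 * 9.81 * 1331 / 1e6
= 34496884.62 / 1e6
= 34.4969 MPa

34.4969


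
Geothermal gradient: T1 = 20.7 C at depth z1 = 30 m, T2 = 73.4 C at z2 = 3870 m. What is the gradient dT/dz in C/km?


dT = 73.4 - 20.7 = 52.7 C
dz = 3870 - 30 = 3840 m
gradient = dT/dz * 1000 = 52.7/3840 * 1000 = 13.724 C/km

13.724


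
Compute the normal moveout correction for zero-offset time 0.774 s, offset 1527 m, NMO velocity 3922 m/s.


x/Vnmo = 1527/3922 = 0.389342
(x/Vnmo)^2 = 0.151587
t0^2 = 0.599076
sqrt(0.599076 + 0.151587) = 0.866408
dt = 0.866408 - 0.774 = 0.092408

0.092408


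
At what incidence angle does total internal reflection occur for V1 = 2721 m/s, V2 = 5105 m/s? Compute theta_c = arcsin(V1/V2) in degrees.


V1/V2 = 2721/5105 = 0.533007
theta_c = arcsin(0.533007) = 32.2088 degrees

32.2088


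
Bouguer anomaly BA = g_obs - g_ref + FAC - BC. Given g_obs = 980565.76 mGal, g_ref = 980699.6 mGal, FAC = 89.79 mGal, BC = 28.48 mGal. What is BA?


BA = g_obs - g_ref + FAC - BC
= 980565.76 - 980699.6 + 89.79 - 28.48
= -72.53 mGal

-72.53


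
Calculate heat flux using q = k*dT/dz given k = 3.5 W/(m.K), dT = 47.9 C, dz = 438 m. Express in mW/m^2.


q = k * dT / dz * 1000
= 3.5 * 47.9 / 438 * 1000
= 0.382763 * 1000
= 382.7626 mW/m^2

382.7626


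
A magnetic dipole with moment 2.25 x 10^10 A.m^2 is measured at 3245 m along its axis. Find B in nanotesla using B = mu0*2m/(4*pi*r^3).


m = 2.25 x 10^10 = 22500000000 A.m^2
2m = 45000000000 A.m^2
r^3 = 3245^3 = 34169931125
B = (4pi*10^-7) * 45000000000 / (4*pi * 34169931125) * 1e9
= 56548.667765 / 429392018383.88 * 1e9
= 131.6947 nT

131.6947


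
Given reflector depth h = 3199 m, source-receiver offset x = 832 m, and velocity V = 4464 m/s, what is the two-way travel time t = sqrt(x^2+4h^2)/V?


x^2 + 4h^2 = 832^2 + 4*3199^2 = 692224 + 40934404 = 41626628
sqrt(41626628) = 6451.8701
t = 6451.8701 / 4464 = 1.4453 s

1.4453


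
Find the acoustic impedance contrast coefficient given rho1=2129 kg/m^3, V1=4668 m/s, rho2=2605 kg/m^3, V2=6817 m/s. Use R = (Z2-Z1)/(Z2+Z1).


Z1 = 2129 * 4668 = 9938172
Z2 = 2605 * 6817 = 17758285
R = (17758285 - 9938172) / (17758285 + 9938172) = 7820113 / 27696457 = 0.2824

0.2824


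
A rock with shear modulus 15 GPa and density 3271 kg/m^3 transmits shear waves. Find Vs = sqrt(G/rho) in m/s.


Convert G to Pa: G = 15e9 Pa
Compute G/rho = 15e9 / 3271 = 4585753.5922
Vs = sqrt(4585753.5922) = 2141.44 m/s

2141.44


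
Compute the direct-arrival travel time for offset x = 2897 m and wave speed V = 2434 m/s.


t = x / V
= 2897 / 2434
= 1.1902 s

1.1902


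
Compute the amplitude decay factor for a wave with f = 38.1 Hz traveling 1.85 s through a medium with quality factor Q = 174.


pi*f*t/Q = pi*38.1*1.85/174 = 1.272616
A/A0 = exp(-1.272616) = 0.280098

0.280098


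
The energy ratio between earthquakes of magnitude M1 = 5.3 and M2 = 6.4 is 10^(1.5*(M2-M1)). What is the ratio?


M2 - M1 = 6.4 - 5.3 = 1.1
1.5 * 1.1 = 1.65
ratio = 10^1.65 = 44.67

44.67


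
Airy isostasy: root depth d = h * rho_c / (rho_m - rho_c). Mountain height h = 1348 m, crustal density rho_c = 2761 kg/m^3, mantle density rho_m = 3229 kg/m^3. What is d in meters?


rho_m - rho_c = 3229 - 2761 = 468
d = 1348 * 2761 / 468
= 3721828 / 468
= 7952.62 m

7952.62


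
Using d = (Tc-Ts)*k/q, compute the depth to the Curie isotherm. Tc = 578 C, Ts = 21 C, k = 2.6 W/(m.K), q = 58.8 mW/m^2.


T_Curie - T_surf = 578 - 21 = 557 C
Convert q to W/m^2: 58.8 mW/m^2 = 0.0588 W/m^2
d = 557 * 2.6 / 0.0588 = 24629.25 m

24629.25


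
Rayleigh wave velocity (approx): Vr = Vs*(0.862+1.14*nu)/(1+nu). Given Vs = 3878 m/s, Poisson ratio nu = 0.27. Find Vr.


Numerator factor = 0.862 + 1.14*0.27 = 1.1698
Denominator = 1 + 0.27 = 1.27
Vr = 3878 * 1.1698 / 1.27 = 3572.03 m/s

3572.03
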